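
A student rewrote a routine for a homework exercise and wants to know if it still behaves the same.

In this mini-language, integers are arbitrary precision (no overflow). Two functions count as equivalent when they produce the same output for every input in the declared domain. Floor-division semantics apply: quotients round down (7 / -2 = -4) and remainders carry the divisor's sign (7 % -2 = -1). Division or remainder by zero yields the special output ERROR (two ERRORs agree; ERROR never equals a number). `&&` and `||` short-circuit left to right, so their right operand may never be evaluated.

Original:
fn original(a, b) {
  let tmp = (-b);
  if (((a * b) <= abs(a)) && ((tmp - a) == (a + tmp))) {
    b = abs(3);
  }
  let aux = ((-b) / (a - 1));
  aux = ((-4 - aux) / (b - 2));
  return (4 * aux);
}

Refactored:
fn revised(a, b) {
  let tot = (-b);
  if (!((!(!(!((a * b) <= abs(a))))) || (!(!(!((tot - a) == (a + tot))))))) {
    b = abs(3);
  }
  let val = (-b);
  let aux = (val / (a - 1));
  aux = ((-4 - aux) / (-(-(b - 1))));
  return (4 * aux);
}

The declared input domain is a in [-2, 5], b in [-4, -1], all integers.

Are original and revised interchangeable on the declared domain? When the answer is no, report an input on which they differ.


Consider the input a=-2, b=-2.
original: tmp := 2 | (((a * b) <= abs(a)) && ((tmp - a) == (a + tmp))): false | aux := -1 | aux := 0 | result 0
revised: tot := 2 | (!((!(!(!((a * b) <= abs(a))))) || (!(!(!((tot - a) == (a + tot))))))): false | val := 2 | aux := -1 | aux := 1 | result 4
0 != 4, so the rewrite changes behavior.
verdict: not equivalent; witness: a=-2, b=-2


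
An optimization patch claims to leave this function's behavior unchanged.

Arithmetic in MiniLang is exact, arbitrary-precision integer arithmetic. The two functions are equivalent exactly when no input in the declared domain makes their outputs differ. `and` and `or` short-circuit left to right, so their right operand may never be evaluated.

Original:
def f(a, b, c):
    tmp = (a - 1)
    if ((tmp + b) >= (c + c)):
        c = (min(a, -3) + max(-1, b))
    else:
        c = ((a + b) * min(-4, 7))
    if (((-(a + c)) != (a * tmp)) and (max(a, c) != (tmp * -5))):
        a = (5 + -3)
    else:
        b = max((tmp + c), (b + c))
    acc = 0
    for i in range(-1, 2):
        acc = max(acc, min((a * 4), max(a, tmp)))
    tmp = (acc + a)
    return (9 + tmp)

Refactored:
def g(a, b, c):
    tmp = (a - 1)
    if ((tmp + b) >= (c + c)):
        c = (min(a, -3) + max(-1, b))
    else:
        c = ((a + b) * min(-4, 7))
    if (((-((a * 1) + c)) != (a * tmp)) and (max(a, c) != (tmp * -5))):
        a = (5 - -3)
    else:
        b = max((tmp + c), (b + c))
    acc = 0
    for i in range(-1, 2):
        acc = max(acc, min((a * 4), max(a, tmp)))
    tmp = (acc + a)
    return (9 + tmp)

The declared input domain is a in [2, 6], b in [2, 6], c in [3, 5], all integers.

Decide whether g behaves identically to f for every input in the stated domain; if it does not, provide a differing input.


Consider the input a=2, b=2, c=3.
f: tmp = 1; ((tmp + b) >= (c + c)) -> false; c = -16; (((-(a + c)) != (a * tmp)) and (max(a, c) != (tmp * -5))) -> true; a = 2; acc = 0; [i=-1]; acc = 2; [i=0]; acc = 2; [i=1]; acc = 2; tmp = 4; return 13
g: tmp = 1; ((tmp + b) >= (c + c)) -> false; c = -16; (((-((a * 1) + c)) != (a * tmp)) and (max(a, c) != (tmp * -5))) -> true; a = 8; acc = 0; [i=-1]; acc = 8; [i=0]; acc = 8; [i=1]; acc = 8; tmp = 16; return 25
13 vs 25 — the two versions disagree here.
verdict: not equivalent; witness: a=2, b=2, c=3


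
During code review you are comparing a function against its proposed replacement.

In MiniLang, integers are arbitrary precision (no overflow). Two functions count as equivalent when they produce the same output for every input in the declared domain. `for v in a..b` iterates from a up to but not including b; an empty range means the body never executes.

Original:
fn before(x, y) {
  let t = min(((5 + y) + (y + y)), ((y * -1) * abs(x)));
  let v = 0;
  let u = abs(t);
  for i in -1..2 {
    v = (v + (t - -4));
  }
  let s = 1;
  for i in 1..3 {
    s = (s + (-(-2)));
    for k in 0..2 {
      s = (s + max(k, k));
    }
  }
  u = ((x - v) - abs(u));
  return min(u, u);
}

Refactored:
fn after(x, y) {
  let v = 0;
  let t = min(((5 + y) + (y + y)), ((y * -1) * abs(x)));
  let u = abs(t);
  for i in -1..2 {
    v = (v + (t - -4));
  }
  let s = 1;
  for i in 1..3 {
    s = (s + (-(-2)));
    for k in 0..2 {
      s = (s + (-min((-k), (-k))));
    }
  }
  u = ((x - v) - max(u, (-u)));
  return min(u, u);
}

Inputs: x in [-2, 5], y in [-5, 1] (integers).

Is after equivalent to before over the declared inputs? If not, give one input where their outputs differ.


Changes here: min/max/abs usage differs; the full 56-point sweep finds no disagreement.
verdict: equivalent


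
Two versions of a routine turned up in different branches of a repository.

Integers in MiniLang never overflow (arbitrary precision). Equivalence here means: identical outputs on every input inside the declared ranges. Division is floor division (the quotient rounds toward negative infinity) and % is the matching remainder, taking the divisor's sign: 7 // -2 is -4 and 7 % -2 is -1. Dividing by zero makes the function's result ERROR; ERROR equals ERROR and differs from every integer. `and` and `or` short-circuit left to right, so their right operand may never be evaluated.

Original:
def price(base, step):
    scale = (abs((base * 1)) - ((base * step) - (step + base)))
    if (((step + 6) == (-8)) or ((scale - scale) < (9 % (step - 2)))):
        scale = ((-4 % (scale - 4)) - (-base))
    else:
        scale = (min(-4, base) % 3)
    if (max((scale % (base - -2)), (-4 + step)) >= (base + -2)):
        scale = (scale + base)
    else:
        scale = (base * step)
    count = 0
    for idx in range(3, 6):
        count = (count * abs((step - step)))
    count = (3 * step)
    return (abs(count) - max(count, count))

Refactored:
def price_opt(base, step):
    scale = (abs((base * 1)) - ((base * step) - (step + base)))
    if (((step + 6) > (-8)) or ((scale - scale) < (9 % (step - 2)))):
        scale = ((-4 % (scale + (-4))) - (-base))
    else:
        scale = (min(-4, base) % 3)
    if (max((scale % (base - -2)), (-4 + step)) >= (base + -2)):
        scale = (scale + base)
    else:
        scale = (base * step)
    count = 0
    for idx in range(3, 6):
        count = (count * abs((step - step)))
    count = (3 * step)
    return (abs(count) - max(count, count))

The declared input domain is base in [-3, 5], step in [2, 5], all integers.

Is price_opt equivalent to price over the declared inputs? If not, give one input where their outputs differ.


Evaluate both at base=-3, step=2.
price: scale := 8 | divide-by-zero, output ERROR
price_opt: scale := 8 | (((step + 6) > (-8)) or ((scale - scale) < (9 % (step - 2)))): true | scale := -3 | (max((scale % (base - -2)), (-4 + step)) >= (base + -2)): true | scale := -6 | count := 0 | iter idx=3: | count := 0 | iter idx=4: | count := 0 | iter idx=5: | count := 0 | count := 6 | result 0
ERROR against 0: the behavior changed.
verdict: not equivalent; witness: base=-3, step=2


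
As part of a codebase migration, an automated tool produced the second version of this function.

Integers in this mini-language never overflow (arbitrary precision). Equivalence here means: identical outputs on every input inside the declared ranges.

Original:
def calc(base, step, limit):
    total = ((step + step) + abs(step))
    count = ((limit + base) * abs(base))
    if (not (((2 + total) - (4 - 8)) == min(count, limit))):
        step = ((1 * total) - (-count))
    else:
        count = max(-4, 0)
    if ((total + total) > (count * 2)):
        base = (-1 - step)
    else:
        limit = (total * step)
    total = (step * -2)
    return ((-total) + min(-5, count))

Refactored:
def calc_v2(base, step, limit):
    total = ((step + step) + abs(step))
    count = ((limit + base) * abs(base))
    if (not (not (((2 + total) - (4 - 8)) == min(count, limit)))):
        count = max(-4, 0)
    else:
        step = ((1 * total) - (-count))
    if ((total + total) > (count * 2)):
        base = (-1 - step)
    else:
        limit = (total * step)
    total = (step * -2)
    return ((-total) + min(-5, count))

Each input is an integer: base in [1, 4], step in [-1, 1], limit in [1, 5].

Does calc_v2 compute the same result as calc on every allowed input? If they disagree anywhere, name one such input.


Behavior is preserved: although boolean connective usage differs, the outputs never diverge.
As a probe, take base=2, step=1, limit=2: calc runs total=3, then count=8, then (not (((2 + total) - (4 - 8)) == min(count, limit))) is true, then step=11, then ((total + total) > (count * 2)) is false, then limit=33, then total=-22, then returns 17; calc_v2 runs total=3, then count=8, then (not (not (((2 + total) - (4 - 8)) == min(count, limit)))) is false, then step=11, then ((total + total) > (count * 2)) is false, then limit=33, then total=-22, then returns 17; both end at 17.
Checked all 60 inputs in the declared domain: the outputs agree on every one.
verdict: equivalent


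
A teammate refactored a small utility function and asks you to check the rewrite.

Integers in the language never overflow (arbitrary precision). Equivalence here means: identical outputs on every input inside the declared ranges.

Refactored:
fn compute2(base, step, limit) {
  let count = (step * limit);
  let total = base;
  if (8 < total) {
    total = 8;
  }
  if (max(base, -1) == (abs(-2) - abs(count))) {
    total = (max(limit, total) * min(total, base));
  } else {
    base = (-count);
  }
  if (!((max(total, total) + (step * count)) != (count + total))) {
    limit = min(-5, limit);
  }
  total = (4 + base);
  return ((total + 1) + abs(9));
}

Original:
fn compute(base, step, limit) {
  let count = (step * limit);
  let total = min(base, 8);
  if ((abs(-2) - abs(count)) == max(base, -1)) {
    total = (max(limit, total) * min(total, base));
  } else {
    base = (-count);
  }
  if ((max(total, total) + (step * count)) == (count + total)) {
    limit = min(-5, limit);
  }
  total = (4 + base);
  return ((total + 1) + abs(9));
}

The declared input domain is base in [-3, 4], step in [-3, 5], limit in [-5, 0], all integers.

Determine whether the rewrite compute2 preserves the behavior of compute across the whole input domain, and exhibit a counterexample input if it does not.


Differences: comparison usage differs; min/max/abs usage differs; boolean connective usage differs; statement counts differ; branching structure differs; constant usage differs — yet all 432 inputs agree.
verdict: equivalent


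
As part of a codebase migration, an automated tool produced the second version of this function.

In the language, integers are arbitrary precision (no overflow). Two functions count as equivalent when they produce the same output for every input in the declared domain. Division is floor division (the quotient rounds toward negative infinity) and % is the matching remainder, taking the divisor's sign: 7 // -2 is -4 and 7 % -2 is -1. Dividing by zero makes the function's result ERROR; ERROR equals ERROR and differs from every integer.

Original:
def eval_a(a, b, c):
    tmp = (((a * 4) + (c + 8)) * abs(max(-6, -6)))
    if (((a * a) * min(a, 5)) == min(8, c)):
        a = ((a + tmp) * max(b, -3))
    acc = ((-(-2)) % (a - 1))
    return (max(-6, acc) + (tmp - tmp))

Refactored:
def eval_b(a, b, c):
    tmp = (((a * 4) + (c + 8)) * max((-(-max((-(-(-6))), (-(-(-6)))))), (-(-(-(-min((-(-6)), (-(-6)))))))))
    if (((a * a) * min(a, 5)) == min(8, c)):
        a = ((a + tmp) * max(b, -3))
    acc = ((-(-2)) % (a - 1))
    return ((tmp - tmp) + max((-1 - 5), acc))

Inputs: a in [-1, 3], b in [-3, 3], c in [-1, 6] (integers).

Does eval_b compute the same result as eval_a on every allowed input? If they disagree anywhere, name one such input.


Reading the diff, among the changes: constant usage differs; min/max/abs usage differs; arithmetic usage differs.
Spot check at a=1, b=-1, c=4 — eval_a: tmp becomes 96; next (((a * a) * min(a, 5)) == min(8, c)) evaluates to false; next hits division by zero so the output is ERROR. eval_b: tmp becomes 96; next (((a * a) * min(a, 5)) == min(8, c)) evaluates to false; next hits division by zero so the output is ERROR. Both give ERROR.
Sweeping the whole domain (280 inputs) finds no disagreement.
verdict: equivalent


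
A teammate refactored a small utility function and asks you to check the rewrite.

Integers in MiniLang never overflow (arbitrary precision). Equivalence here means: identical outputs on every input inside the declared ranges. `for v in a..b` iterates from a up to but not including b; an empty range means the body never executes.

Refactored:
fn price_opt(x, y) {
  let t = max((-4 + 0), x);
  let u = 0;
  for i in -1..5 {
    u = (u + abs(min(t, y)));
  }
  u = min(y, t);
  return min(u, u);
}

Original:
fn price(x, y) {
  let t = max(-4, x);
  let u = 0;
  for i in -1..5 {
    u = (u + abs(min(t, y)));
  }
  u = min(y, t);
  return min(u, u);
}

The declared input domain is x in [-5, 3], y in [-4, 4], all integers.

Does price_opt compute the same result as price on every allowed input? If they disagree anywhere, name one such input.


Side by side, the visible changes include: arithmetic usage differs; and constant usage differs.
Spot check at x=-3, y=-2 — price: t = -3; u = 0; [i=-1]; u = 3; [i=0]; u = 6; [i=1]; u = 9; [i=2]; u = 12; [i=3]; u = 15; [i=4]; u = 18; u = -3; return -3. price_opt: t = -3; u = 0; [i=-1]; u = 3; [i=0]; u = 6; [i=1]; u = 9; [i=2]; u = 12; [i=3]; u = 15; [i=4]; u = 18; u = -3; return -3. Both give -3.
An exhaustive pass over the 81 declared inputs shows identical outputs.
verdict: equivalent


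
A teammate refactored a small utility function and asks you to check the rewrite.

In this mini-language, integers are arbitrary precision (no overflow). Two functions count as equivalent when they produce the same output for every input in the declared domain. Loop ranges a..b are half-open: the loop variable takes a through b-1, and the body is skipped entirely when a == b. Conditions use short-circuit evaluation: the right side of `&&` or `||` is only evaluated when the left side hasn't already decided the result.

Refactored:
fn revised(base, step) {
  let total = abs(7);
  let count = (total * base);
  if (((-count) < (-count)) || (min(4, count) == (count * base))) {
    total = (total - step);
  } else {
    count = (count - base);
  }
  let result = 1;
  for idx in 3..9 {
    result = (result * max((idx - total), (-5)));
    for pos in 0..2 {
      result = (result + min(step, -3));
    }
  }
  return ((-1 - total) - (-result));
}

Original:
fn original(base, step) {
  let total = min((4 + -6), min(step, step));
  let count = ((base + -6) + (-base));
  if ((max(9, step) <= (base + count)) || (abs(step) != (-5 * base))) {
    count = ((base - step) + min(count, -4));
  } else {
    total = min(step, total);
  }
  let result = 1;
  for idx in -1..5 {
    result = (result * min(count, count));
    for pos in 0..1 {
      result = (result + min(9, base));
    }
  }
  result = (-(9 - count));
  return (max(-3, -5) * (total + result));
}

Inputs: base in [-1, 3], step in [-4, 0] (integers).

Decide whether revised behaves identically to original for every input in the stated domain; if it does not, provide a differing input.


Evaluate both at base=-1, step=-4.
original: total := -4 | count := -6 | ((max(9, step) <= (base + count)) || (abs(step) != (-5 * base))): true | count := -3 | result := 1 | iter idx=-1: | result := -3 | iter pos=0: | result := -4 | iter idx=0: | result := 12 | iter pos=0: | result := 11 | iter idx=1: | result := -33 | iter pos=0: | result := -34 | iter idx=2: | result := 102 | iter pos=0: | result := 101 | iter idx=3: | result := -303 | iter pos=0: | result := -304 | iter idx=4: | result := 912 | iter pos=0: | result := 911 | result := -12 | result 48
revised: total := 7 | count := -7 | (((-count) < (-count)) || (min(4, count) == (count * base))): false | count := -6 | result := 1 | iter idx=3: | result := -4 | iter pos=0: | result := -8 | iter pos=1: | result := -12 | iter idx=4: | result := 36 | iter pos=0: | result := 32 | iter pos=1: | result := 28 | iter idx=5: | result := -56 | iter pos=0: | result := -60 | iter pos=1: | result := -64 | iter idx=6: | result := 64 | iter pos=0: | result := 60 | iter pos=1: | result := 56 | iter idx=7: | result := 0 | iter pos=0: | result := -4 | iter pos=1: | result := -8 | iter idx=8: | result := -8 | iter pos=0: | result := -12 | iter pos=1: | result := -16 | result -24
48 vs -24 — the two versions disagree here.
verdict: not equivalent; witness: base=-1, step=-4


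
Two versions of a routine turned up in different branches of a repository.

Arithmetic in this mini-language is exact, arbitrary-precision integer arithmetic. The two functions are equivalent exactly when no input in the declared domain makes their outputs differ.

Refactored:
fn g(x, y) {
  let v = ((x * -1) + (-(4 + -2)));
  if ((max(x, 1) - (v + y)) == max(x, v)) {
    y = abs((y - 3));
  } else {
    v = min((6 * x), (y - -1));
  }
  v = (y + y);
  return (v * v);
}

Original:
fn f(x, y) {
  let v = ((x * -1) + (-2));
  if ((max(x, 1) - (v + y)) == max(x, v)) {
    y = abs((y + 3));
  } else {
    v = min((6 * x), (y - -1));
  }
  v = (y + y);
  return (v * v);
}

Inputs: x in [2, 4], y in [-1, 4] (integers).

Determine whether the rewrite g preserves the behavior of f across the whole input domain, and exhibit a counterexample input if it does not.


Consider the input x=2, y=4.
f: v = -4; ((max(x, 1) - (v + y)) == max(x, v)) -> true; y = 7; v = 14; return 196
g: v = -4; ((max(x, 1) - (v + y)) == max(x, v)) -> true; y = 1; v = 2; return 4
196 and 4 differ, so these are not the same function on this domain.
verdict: not equivalent; witness: x=2, y=4


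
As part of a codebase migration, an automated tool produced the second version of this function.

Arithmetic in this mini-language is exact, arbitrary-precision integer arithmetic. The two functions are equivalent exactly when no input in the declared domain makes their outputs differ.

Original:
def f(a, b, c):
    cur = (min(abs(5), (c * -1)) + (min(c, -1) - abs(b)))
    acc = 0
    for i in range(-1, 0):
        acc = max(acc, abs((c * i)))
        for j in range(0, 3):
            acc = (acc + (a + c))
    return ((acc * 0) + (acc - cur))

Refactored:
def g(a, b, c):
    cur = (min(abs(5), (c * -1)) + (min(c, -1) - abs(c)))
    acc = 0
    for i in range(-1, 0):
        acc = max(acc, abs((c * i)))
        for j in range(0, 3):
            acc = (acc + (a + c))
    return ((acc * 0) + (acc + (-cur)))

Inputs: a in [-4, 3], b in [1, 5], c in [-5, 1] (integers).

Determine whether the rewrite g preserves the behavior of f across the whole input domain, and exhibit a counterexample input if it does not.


Not equivalent: a=-4, b=1, c=-5 separates them (-21 vs -17).
f: cur := -1 | acc := 0 | iter i=-1: | acc := 5 | iter j=0: | acc := -4 | iter j=1: | acc := -13 | iter j=2: | acc := -22 | result -21
g: cur := -5 | acc := 0 | iter i=-1: | acc := 5 | iter j=0: | acc := -4 | iter j=1: | acc := -13 | iter j=2: | acc := -22 | result -17
verdict: not equivalent; witness: a=-4, b=1, c=-5


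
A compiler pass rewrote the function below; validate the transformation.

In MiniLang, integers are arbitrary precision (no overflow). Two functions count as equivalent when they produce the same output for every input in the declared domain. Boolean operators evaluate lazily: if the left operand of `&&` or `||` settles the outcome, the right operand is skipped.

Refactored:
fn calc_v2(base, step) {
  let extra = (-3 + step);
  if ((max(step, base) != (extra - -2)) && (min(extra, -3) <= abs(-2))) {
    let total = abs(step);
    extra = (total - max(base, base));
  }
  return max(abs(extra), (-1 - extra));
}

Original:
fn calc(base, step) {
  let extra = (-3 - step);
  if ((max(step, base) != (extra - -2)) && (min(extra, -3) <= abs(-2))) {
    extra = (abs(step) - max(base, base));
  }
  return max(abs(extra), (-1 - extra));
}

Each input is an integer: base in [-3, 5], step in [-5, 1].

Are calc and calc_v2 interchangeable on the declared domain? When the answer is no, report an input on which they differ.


Evaluate both at base=0, step=-1.
calc: extra becomes -2; next ((max(step, base) != (extra - -2)) && (min(extra, -3) <= abs(-2))) evaluates to false; next final value 2
calc_v2: extra becomes -4; next ((max(step, base) != (extra - -2)) && (min(extra, -3) <= abs(-2))) evaluates to true; next total becomes 1; next extra becomes 1; next final value 1
2 and 1 differ, so these are not the same function on this domain.
verdict: not equivalent; witness: base=0, step=-1


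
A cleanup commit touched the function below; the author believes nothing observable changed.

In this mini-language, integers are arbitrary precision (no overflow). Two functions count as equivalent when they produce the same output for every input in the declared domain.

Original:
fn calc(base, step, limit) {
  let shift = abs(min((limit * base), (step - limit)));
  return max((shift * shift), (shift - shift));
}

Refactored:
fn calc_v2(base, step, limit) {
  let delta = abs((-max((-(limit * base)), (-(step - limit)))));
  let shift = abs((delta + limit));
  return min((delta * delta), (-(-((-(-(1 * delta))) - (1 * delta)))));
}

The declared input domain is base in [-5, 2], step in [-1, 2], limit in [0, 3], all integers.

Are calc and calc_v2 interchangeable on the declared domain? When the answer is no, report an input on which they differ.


Try base=-5, step=-1, limit=0.
calc: shift := 1 | result 1
calc_v2: delta := 1 | shift := 1 | result 0
1 and 0 differ, so these are not the same function on this domain.
verdict: not equivalent; witness: base=-5, step=-1, limit=0


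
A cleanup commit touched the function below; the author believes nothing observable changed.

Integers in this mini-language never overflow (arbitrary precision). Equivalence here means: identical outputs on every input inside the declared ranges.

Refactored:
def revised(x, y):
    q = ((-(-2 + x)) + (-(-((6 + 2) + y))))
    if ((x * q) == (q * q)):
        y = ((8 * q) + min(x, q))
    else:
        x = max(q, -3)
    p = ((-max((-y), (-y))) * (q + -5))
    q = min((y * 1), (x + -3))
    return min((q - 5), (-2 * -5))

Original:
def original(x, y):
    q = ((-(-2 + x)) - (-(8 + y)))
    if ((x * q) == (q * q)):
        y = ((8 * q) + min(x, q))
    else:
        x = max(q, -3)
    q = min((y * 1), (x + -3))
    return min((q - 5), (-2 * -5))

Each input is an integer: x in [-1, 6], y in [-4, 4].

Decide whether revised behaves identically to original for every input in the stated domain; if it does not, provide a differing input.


Although min/max/abs usage differs; also statement counts differ; also constant usage differs; also arithmetic usage differs; also local variable names differ, 72/72 inputs agree.
verdict: equivalent


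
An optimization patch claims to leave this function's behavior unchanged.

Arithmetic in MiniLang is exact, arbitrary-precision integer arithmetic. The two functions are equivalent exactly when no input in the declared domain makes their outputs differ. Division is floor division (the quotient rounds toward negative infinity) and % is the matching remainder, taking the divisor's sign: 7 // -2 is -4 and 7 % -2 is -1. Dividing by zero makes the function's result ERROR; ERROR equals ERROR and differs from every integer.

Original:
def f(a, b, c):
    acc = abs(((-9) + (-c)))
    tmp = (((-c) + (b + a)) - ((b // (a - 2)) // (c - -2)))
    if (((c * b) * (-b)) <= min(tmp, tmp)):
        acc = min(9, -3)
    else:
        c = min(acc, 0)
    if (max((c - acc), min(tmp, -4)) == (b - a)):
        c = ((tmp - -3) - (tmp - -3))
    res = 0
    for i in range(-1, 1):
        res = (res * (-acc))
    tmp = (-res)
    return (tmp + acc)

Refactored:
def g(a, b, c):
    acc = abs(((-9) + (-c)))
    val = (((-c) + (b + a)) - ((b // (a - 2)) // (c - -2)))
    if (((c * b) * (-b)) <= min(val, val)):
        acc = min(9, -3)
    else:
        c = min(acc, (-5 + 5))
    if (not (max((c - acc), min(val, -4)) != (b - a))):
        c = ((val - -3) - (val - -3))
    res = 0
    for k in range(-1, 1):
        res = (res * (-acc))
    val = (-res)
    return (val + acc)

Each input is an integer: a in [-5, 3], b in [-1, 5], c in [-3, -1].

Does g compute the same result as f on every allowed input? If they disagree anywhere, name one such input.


Comparing the listings, the differences include: local variable names differ, boolean connective usage differs, constant usage differs, comparison usage differs, arithmetic usage differs.
As a probe, take a=-3, b=4, c=-3: f runs acc=6, then tmp=3, then (((c * b) * (-b)) <= min(tmp, tmp)) is false, then c=0, then (max((c - acc), min(tmp, -4)) == (b - a)) is false, then res=0, then (i=-1), then res=0, then (i=0), then res=0, then tmp=0, then returns 6; g runs acc=6, then val=3, then (((c * b) * (-b)) <= min(val, val)) is false, then c=0, then (not (max((c - acc), min(val, -4)) != (b - a))) is false, then res=0, then (k=-1), then res=0, then (k=0), then res=0, then val=0, then returns 6; both end at 6.
Sweeping the whole domain (189 inputs) finds no disagreement.
verdict: equivalent


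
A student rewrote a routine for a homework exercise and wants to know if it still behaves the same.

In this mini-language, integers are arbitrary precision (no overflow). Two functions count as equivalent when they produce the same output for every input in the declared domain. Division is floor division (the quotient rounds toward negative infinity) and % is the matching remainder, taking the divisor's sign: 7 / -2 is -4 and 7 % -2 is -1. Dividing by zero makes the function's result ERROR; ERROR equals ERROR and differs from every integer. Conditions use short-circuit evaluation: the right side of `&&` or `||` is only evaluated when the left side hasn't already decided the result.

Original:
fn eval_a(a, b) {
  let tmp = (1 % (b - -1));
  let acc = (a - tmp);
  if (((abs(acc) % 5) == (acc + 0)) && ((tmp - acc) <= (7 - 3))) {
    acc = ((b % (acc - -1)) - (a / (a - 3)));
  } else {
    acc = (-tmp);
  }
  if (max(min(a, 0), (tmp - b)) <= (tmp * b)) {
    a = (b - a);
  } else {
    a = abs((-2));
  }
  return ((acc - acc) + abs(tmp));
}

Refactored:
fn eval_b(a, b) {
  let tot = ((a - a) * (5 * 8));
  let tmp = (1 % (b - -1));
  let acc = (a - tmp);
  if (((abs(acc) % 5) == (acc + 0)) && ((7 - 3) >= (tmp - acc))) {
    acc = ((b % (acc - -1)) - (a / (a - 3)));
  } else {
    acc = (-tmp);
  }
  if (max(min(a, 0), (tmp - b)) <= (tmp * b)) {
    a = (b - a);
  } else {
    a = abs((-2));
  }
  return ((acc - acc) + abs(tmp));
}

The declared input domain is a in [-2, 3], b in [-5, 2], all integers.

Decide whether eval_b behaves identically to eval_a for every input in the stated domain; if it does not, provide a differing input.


The two are interchangeable: comparison usage differs, and arithmetic usage differs, and local variable names differ, and constant usage differs, and statement counts differ, and every declared input agrees.
As a probe, take a=3, b=-2: eval_a runs tmp = 0; acc = 3; (((abs(acc) % 5) == (acc + 0)) && ((tmp - acc) <= (7 - 3))) -> true; division by zero -> ERROR; eval_b runs tot = 0; tmp = 0; acc = 3; (((abs(acc) % 5) == (acc + 0)) && ((7 - 3) >= (tmp - acc))) -> true; division by zero -> ERROR; both end at ERROR.
Sweeping the whole domain (48 inputs) finds no disagreement.
verdict: equivalent


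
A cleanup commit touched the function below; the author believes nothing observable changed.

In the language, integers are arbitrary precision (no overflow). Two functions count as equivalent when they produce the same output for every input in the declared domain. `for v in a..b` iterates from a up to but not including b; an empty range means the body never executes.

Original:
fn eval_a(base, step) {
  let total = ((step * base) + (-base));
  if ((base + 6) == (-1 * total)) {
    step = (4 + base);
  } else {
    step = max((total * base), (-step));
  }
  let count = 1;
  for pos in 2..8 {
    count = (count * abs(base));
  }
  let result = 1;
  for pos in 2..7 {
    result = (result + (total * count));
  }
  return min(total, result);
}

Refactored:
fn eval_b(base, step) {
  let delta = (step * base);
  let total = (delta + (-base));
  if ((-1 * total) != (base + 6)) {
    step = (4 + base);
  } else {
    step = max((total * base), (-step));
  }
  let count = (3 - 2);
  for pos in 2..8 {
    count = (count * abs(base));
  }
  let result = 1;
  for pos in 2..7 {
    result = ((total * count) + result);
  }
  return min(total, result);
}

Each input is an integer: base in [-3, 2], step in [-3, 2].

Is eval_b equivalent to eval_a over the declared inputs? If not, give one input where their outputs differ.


Whatever the rewrite altered, no input in the stated domain can expose a difference; all 36 inputs agree.
verdict: equivalent


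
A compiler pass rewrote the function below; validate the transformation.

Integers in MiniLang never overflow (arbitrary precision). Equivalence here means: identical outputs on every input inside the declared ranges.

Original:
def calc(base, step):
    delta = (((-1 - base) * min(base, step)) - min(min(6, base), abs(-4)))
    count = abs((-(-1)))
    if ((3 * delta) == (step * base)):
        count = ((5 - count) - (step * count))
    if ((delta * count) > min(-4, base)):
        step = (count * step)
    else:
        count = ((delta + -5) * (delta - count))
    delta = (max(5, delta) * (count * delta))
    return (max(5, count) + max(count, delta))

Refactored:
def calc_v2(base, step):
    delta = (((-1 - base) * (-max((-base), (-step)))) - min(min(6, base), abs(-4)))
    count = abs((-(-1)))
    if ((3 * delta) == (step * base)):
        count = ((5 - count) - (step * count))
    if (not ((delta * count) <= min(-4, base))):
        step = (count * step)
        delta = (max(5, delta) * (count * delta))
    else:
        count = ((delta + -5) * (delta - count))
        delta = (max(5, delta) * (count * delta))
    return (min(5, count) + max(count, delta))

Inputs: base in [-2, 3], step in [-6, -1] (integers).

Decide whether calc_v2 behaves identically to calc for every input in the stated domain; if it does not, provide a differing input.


At base=-2, step=-6: calc gives 90, calc_v2 gives 50.
verdict: not equivalent; witness: base=-2, step=-6


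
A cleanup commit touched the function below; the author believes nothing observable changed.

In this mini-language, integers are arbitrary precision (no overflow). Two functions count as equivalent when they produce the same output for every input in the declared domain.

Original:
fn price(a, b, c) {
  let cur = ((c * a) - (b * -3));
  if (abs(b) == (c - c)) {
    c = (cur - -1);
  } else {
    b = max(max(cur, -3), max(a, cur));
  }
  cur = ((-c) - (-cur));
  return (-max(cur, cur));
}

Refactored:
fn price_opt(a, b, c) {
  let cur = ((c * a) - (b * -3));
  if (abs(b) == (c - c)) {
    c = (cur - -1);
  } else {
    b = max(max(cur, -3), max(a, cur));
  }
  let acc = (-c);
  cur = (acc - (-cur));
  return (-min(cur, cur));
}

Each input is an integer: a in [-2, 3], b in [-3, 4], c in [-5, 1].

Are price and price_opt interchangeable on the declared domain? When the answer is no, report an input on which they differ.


Equivalent. The one real change (`max(cur, cur)` became `min(cur, cur)`) has no effect anywhere in the declared ranges.
Sweeping the whole domain (336 inputs) finds no disagreement.
One worked example (a=1, b=0, c=1) — price: cur = 1; (abs(b) == (c - c)) -> true; c = 2; cur = -1; return 1; price_opt: cur = 1; (abs(b) == (c - c)) -> true; c = 2; acc = -2; cur = -1; return 1; agreement on 1.
verdict: equivalent


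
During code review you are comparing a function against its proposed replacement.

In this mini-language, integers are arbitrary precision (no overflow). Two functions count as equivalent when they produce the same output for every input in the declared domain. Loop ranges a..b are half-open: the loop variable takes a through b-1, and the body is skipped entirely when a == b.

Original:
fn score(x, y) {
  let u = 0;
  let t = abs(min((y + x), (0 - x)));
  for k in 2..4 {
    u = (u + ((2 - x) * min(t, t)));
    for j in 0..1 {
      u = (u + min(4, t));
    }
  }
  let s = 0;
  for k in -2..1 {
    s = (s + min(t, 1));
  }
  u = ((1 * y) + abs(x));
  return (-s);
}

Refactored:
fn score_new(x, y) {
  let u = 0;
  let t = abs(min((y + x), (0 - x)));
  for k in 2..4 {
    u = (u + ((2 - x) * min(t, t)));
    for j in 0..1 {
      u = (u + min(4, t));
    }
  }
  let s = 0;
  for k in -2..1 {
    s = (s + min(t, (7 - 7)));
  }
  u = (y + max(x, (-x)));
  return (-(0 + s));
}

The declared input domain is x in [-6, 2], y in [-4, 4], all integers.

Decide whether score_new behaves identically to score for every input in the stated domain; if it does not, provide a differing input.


There is a counterexample at x=-6, y=-4: -3 on one side, 0 on the other.
score: u=0, then t=10, then (k=2), then u=80, then (j=0), then u=84, then (k=3), then u=164, then (j=0), then u=168, then s=0, then (k=-2), then s=1, then (k=-1), then s=2, then (k=0), then s=3, then u=2, then returns -3
score_new: u=0, then t=10, then (k=2), then u=80, then (j=0), then u=84, then (k=3), then u=164, then (j=0), then u=168, then s=0, then (k=-2), then s=0, then (k=-1), then s=0, then (k=0), then s=0, then u=2, then returns 0
verdict: not equivalent; witness: x=-6, y=-4


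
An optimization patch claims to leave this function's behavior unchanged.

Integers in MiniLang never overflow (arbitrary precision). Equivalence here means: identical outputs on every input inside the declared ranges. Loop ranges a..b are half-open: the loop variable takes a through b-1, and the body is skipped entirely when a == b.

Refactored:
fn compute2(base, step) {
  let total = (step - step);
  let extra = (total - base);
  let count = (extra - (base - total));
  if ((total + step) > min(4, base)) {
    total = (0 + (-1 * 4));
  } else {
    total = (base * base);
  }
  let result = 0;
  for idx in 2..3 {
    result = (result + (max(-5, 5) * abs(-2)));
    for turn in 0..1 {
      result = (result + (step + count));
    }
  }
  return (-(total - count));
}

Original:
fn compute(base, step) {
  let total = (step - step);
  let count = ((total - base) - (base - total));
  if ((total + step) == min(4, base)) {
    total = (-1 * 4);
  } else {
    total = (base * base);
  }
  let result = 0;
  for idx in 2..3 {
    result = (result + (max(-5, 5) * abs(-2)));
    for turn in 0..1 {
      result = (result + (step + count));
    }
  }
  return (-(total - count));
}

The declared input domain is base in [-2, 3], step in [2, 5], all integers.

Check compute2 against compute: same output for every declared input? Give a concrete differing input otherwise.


There is a counterexample at base=-2, step=2: 0 on one side, 8 on the other.
compute: total becomes 0; next count becomes 4; next ((total + step) == min(4, base)) evaluates to false; next total becomes 4; next result becomes 0; next at idx=2:; next result becomes 10; next at turn=0:; next result becomes 16; next final value 0
compute2: total becomes 0; next extra becomes 2; next count becomes 4; next ((total + step) > min(4, base)) evaluates to true; next total becomes -4; next result becomes 0; next at idx=2:; next result becomes 10; next at turn=0:; next result becomes 16; next final value 8
verdict: not equivalent; witness: base=-2, step=2


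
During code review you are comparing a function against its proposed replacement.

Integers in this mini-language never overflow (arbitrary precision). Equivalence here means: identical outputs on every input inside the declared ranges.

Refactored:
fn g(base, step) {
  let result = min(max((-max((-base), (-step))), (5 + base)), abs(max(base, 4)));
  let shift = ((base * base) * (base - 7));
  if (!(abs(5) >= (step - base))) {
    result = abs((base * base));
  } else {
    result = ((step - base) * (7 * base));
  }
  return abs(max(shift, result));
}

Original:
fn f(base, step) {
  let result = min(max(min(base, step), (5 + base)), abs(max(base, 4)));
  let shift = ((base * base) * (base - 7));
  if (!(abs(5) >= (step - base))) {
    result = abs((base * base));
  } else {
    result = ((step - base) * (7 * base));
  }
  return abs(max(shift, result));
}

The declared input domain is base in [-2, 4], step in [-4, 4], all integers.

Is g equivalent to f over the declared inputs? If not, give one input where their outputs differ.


The two versions differ — the changes include min/max/abs usage differs.
As a probe, take base=0, step=1: f runs result=4, then shift=0, then (!(abs(5) >= (step - base))) is false, then result=0, then returns 0; g runs result=4, then shift=0, then (!(abs(5) >= (step - base))) is false, then result=0, then returns 0; both end at 0.
Checked all 63 inputs in the declared domain: the outputs agree on every one.
verdict: equivalent


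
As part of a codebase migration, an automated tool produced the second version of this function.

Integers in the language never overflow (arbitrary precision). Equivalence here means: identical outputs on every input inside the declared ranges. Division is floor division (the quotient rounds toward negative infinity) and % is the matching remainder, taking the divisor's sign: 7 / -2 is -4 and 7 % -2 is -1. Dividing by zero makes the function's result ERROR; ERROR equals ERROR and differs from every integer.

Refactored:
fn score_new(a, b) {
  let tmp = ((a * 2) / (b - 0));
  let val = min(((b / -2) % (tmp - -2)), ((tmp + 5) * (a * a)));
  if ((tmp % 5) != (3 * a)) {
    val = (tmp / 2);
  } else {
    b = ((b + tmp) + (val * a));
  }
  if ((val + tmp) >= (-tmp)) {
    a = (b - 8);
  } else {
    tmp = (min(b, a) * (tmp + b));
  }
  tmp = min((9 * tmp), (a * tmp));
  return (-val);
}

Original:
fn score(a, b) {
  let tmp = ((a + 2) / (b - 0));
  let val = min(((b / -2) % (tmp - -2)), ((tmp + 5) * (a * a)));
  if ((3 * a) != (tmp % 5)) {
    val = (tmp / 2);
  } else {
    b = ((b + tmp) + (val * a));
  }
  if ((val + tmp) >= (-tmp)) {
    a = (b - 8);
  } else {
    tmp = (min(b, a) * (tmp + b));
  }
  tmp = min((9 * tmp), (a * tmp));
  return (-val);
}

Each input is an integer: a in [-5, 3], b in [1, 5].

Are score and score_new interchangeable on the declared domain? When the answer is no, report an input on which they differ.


The rewrite breaks on a=-5, b=1, where the results are 2 and 5.
score: tmp = -3; val = 0; ((3 * a) != (tmp % 5)) -> true; val = -2; ((val + tmp) >= (-tmp)) -> false; tmp = 10; tmp = -50; return 2
score_new: tmp = -10; val = -125; ((tmp % 5) != (3 * a)) -> true; val = -5; ((val + tmp) >= (-tmp)) -> false; tmp = 45; tmp = -225; return 5
verdict: not equivalent; witness: a=-5, b=1


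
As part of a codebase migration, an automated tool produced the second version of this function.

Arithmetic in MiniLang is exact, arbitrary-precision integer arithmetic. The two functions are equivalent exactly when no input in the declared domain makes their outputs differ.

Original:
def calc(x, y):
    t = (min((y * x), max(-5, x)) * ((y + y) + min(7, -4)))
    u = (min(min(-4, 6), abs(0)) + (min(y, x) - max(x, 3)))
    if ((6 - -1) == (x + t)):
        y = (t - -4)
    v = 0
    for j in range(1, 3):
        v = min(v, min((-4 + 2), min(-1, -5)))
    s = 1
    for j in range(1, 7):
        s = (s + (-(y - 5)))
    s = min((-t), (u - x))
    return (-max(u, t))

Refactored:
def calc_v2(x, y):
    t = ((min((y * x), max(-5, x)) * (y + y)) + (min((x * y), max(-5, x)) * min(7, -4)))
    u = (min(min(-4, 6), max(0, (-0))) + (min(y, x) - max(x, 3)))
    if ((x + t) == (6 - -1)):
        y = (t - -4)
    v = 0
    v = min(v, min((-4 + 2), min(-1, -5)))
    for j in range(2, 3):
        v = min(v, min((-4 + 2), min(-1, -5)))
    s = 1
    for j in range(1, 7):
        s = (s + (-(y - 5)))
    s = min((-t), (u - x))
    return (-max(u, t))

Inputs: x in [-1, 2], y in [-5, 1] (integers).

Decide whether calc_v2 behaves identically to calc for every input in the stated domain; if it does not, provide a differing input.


Equivalent — the differences include statement counts differ; also constant usage differs; also arithmetic usage differs; also min/max/abs usage differs; also loop structure differs, yet no declared input distinguishes the two.
Spot check at x=-1, y=-4 — calc: t=12, then u=-11, then ((6 - -1) == (x + t)) is false, then v=0, then (j=1), then v=-5, then (j=2), then v=-5, then s=1, then (j=1), then s=10, then (j=2), then s=19, then (j=3), then s=28, then (j=4), then s=37, then (j=5), then s=46, then (j=6), then s=55, then s=-12, then returns -12. calc_v2: t=12, then u=-11, then ((x + t) == (6 - -1)) is false, then v=0, then v=-5, then (j=2), then v=-5, then s=1, then (j=1), then s=10, then (j=2), then s=19, then (j=3), then s=28, then (j=4), then s=37, then (j=5), then s=46, then (j=6), then s=55, then s=-12, then returns -12. Both give -12.
Checked all 28 inputs in the declared domain: the outputs agree on every one.
verdict: equivalent
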